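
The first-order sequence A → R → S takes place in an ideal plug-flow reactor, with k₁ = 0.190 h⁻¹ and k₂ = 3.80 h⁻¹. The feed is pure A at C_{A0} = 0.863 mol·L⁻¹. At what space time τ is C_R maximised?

0.830 h

The intermediate peaks when r₁ = r₂, i.e. k₁e^(−k₁τ) = k₂e^(−k₂τ), giving τ_opt = ln(k₂/k₁)/(k₂−k₁).
= ln(3.80/0.190)/(3.80−0.190) = ln(20.00)/3.610 = 2.996/3.610 = 0.830 h.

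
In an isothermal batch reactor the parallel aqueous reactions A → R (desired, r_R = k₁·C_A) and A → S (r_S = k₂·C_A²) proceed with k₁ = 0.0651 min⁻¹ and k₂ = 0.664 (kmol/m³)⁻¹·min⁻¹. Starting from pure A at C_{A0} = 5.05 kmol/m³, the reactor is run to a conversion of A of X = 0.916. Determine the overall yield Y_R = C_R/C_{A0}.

0.0444

C_A = C_{A0}(1−X) = 0.4242 kmol/m³.
Along a PFR/batch, dC_R/dC_A = −r_R/(r_R+r_S) = −k₁/(k₁+k₂·C_A).
Integrating from C_{A0} to C_A: C_R = (0.0651/0.664)·ln[(0.0651+0.664·5.05)/(0.0651+0.664·0.424)] = 0.09804·ln(3.418/0.3468) = 0.2243 kmol/m³.
Y_R = C_R/C_{A0} = 0.2243/5.05 = 0.0444.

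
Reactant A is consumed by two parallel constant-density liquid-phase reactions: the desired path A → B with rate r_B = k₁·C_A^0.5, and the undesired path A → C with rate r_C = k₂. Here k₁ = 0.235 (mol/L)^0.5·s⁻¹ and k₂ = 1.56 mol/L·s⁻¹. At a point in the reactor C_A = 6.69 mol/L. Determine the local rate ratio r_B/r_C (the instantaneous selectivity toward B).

S_{B/C} = r_B/r_C = (k₁·C_A^0.5)/(k₂) = (k₁/k₂)·C_A^0.5.
= (0.235×6.690^0.5) / (1.56) = 0.6078/1.560 = 0.390.
Since the desired path is higher order in A, keeping C_A high (PFR or concentrated feed) favours B.

0.390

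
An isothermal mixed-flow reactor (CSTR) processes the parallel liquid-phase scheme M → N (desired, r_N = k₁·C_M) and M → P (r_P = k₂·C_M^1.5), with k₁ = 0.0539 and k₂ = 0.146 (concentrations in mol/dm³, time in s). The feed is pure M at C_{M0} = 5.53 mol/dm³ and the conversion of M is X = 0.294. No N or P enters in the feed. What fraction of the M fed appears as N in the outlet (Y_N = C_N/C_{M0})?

Exit C_M = C_{M0}(1−X) = 5.53×0.706 = 3.904 mol/dm³.
Rates in a CSTR are evaluated at the outlet concentration: r_N = 0.0539×3.904 = 0.2104, r_P = 0.146×3.904^1.5 = 1.126.
Fraction of consumed M going to N: r_N/(r_N+r_P) = 0.1574.
C_N = 0.1574·C_{M0}·X = 0.1574×5.53×0.294 = 0.256 mol/dm³; Y_N = C_N/C_{M0} = 0.0463.

0.0463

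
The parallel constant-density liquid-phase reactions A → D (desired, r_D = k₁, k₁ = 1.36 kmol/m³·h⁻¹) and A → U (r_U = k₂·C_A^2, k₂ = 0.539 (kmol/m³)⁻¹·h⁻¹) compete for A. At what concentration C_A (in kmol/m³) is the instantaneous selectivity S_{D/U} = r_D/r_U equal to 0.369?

2.61 kmol/m³

S_{D/U} = (k₁/k₂)·C_A^-2 ⇒ C_A = (S·k₂/k₁)^(-0.5).
= (0.369×0.539/1.36)^(-0.5) = (0.1462)^(-0.5) = 2.61 kmol/m³.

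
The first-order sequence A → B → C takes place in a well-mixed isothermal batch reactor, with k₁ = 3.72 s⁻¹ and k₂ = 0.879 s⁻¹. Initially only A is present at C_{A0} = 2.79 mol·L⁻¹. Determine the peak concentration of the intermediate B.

1.79 mol·L⁻¹

At the optimum, C_{B,max}/C_{A0} = (k₁/k₂)^[k₂/(k₂−k₁)].
= (3.72/0.879)^(0.879/(0.879−3.72)) = (4.232)^(-0.3094) = 0.6399.
C_{B,max} = 0.6399×2.79 = 1.79 mol·L⁻¹.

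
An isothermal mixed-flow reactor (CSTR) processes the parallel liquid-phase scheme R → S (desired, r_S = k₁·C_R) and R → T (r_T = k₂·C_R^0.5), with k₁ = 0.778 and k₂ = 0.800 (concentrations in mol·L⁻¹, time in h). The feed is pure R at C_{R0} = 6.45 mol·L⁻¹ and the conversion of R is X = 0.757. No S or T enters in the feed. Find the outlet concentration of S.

Exit C_R = C_{R0}(1−X) = 6.45×0.243 = 1.567 mol·L⁻¹.
In a CSTR the entire volume is at exit conditions, so r_S = 0.778×1.567 = 1.219 and r_T = 0.800×1.567^0.5 = 1.002.
Fraction of consumed R going to S: r_S/(r_S+r_T) = 0.5490.
C_S = 0.5490·C_{R0}·X = 0.5490×6.45×0.757 = 2.68 mol·L⁻¹.

2.68 mol·L⁻¹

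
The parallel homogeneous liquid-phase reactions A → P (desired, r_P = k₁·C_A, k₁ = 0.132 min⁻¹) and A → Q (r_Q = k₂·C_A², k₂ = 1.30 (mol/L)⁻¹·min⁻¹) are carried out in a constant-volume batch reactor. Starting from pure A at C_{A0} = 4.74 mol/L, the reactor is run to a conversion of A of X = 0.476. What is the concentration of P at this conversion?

0.0637 mol/L

C_A = C_{A0}(1−X) = 2.484 mol/L.
Along a PFR/batch, dC_P/dC_A = −r_P/(r_P+r_Q) = −k₁/(k₁+k₂·C_A).
Integrating from C_{A0} to C_A: C_P = (0.132/1.30)·ln[(0.132+1.30·4.74)/(0.132+1.30·2.48)] = 0.1015·ln(6.294/3.361) = 0.06370 mol/L.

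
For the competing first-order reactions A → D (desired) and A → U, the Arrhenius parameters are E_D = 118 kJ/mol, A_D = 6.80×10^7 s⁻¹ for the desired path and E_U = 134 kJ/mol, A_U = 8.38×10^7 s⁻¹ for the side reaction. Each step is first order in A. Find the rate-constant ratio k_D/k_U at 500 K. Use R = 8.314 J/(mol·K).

38.1

k_D/k_U = (A_D/A_U)·exp[−(E_D−E_U)/(RT)] = (A_D/A_U)·exp[(E_U−E_D)/(RT)].
(E_U−E_D)/(RT) = (134−118)×10³/(8.314×500) = 16000/4157 = 3.849.
k_D/k_U = (6.80×10^7/8.38×10^7)·exp(3.849) = 0.8115 × 46.94 = 38.1.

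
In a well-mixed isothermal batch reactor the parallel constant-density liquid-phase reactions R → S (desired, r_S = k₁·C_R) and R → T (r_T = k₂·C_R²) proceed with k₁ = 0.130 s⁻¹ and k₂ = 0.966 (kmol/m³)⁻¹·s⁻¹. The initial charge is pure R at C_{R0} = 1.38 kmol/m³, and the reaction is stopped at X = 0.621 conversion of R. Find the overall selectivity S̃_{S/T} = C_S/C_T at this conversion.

0.151

C_R = C_{R0}(1−X) = 0.5230 kmol/m³.
Along a PFR/batch, dC_S/dC_R = −r_S/(r_S+r_T) = −k₁/(k₁+k₂·C_R).
Integrating from C_{R0} to C_R: C_S = (0.130/0.966)·ln[(0.130+0.966·1.38)/(0.130+0.966·0.523)] = 0.1346·ln(1.463/0.6352) = 0.1123 kmol/m³.
C_T = (C_{R0}−C_R)−C_S = 0.7447 kmol/m³; S̃_{S/T} = 0.1123/0.7447 = 0.151.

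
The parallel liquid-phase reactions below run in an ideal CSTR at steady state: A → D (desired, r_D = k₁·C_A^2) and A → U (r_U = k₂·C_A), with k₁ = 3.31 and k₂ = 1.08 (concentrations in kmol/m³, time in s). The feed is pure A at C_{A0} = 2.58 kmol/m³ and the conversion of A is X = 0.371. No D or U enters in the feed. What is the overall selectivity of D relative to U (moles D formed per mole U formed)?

Exit C_A = C_{A0}(1−X) = 2.58×0.629 = 1.623 kmol/m³.
Rates in a CSTR are evaluated at the outlet concentration: r_D = 3.31×1.623^2 = 8.717, r_U = 1.08×1.623 = 1.753.
Overall selectivity = C_D/C_U = r_Dτ/(r_Uτ) = r_D/r_U = 4.97.

4.97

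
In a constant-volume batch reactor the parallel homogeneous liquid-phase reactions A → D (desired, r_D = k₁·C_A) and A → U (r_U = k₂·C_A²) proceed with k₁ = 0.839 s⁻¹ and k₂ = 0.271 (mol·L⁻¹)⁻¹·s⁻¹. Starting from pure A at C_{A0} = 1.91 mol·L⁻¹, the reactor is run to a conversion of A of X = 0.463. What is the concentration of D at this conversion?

0.602 mol·L⁻¹

C_A = C_{A0}(1−X) = 1.026 mol·L⁻¹.
Along a PFR/batch, dC_D/dC_A = −r_D/(r_D+r_U) = −k₁/(k₁+k₂·C_A).
Integrating from C_{A0} to C_A: C_D = (0.839/0.271)·ln[(0.839+0.271·1.91)/(0.839+0.271·1.03)] = 3.096·ln(1.357/1.117) = 0.6018 mol·L⁻¹.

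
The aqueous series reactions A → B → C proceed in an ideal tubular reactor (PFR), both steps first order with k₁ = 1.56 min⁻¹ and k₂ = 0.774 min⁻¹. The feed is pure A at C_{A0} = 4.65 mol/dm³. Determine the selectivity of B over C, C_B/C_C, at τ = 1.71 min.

For first-order series with pure A initially, C_B(τ) = k₁C_{A0}/(k₂−k₁)·(e^(−k₁τ) − e^(−k₂τ)).
e^(−k₁τ) = e^(−1.56×1.71) = e^(−2.668) = 0.06942; e^(−k₂τ) = e^(−1.324) = 0.2662.
C_B = 1.56×4.65/(0.774−1.56) × (0.06942−0.2662) = (-9.229)×(-0.1968) = 1.816 mol/dm³.
C_A = C_{A0}e^(−k₁τ) = 0.3228 mol/dm³, so C_C = C_{A0}−C_A−C_B = 2.511 mol/dm³; C_B/C_C = 0.723.

0.723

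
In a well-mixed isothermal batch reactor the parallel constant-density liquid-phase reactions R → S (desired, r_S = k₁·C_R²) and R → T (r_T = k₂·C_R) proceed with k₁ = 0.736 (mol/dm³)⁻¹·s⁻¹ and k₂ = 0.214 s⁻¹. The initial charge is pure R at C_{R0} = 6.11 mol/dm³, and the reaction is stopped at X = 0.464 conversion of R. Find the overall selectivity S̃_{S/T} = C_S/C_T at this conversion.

15.7

C_R = C_{R0}(1−X) = 3.275 mol/dm³.
Along a PFR/batch, dC_T/dC_R = −r_T/(r_S+r_T) = −k₂/(k₂+k₁·C_R).
Integrating from C_{R0} to C_R: C_T = (0.214/0.736)·ln[(0.214+0.736·6.11)/(0.214+0.736·3.27)] = 0.2908·ln(4.711/2.624) = 0.1701 mol/dm³.
Then C_S = (C_{R0}−C_R) − C_T = 2.835 − 0.1701 = 2.665 mol/dm³.
S̃_{S/T} = C_S/C_T = 2.665/0.1701 = 15.7.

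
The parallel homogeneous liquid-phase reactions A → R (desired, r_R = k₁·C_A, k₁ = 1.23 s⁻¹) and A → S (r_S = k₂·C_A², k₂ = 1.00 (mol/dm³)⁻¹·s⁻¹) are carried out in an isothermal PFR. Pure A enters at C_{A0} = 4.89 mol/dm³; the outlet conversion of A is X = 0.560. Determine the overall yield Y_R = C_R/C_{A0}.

C_A = C_{A0}(1−X) = 2.152 mol/dm³.
Along a PFR/batch, dC_R/dC_A = −r_R/(r_R+r_S) = −k₁/(k₁+k₂·C_A).
Integrating from C_{A0} to C_A: C_R = (1.23/1.00)·ln[(1.23+1.00·4.89)/(1.23+1.00·2.15)] = 1.230·ln(6.120/3.382) = 0.7297 mol/dm³.
Y_R = C_R/C_{A0} = 0.7297/4.89 = 0.149.

0.149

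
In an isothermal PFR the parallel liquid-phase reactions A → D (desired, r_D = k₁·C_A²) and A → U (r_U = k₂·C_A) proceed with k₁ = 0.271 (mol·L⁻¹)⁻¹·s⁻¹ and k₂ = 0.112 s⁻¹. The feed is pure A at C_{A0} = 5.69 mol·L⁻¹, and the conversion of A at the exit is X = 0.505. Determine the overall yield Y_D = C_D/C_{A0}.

C_A = C_{A0}(1−X) = 2.817 mol·L⁻¹.
Along a PFR/batch, dC_U/dC_A = −r_U/(r_D+r_U) = −k₂/(k₂+k₁·C_A).
Integrating from C_{A0} to C_A: C_U = (0.112/0.271)·ln[(0.112+0.271·5.69)/(0.112+0.271·2.82)] = 0.4133·ln(1.654/0.8753) = 0.2630 mol·L⁻¹.
Then C_D = (C_{A0}−C_A) − C_U = 2.873 − 0.2630 = 2.610 mol·L⁻¹.
Y_D = C_D/C_{A0} = 2.610/5.69 = 0.459.

0.459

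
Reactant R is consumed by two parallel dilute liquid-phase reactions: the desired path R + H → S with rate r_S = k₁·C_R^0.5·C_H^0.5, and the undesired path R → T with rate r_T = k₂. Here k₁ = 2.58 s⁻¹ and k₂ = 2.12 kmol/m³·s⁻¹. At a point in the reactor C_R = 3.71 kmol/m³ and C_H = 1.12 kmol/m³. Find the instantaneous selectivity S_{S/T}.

S_{S/T} = r_S/r_T = (k₁·C_R^0.5·C_H^0.5)/(k₂) = (k₁/k₂)·C_R^0.5·C_H^0.5.
= (2.58×3.710^0.5×1.120^0.5) / (2.12) = 5.259/2.120 = 2.48.
Since the desired path is higher order in R, keeping C_R high (PFR or concentrated feed) favours S.

2.48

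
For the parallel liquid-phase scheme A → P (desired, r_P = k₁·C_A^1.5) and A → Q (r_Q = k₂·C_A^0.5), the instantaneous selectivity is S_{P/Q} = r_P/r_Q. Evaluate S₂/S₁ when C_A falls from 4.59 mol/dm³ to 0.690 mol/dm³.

S_{P/Q} = (k₁/k₂)·C_A, so S₂/S₁ = (C_{A,2}/C_{A,1}).
= 0.690/4.59 = 0.150.

0.150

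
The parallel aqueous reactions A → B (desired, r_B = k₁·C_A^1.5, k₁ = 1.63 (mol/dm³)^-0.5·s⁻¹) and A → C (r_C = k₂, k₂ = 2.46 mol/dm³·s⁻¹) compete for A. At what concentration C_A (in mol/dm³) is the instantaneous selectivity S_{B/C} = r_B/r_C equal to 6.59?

4.62 mol/dm³

S_{B/C} = (k₁/k₂)·C_A^1.5 ⇒ C_A = (S·k₂/k₁)^(1/1.5).
= (6.59×2.46/1.63)^(0.6667) = (9.946)^(0.6667) = 4.62 mol/dm³.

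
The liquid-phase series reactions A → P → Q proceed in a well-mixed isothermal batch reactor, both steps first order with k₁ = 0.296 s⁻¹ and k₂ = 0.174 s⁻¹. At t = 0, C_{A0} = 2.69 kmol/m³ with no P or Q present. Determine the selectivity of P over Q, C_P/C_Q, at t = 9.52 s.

For first-order series with pure A initially, C_P(t) = k₁C_{A0}/(k₂−k₁)·(e^(−k₁t) − e^(−k₂t)).
e^(−k₁t) = e^(−0.296×9.52) = e^(−2.818) = 0.05973; e^(−k₂t) = e^(−1.656) = 0.1908.
C_P = 0.296×2.69/(0.174−0.296) × (0.05973−0.1908) = (-6.527)×(-0.1311) = 0.8555 kmol/m³.
C_A = C_{A0}e^(−k₁t) = 0.1607 kmol/m³, so C_Q = C_{A0}−C_A−C_P = 1.674 kmol/m³; C_P/C_Q = 0.511.

0.511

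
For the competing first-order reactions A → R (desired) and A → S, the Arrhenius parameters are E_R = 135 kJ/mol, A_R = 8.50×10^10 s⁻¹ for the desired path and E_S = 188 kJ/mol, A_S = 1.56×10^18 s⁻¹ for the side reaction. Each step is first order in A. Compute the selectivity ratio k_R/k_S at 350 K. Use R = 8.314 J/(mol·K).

With equal orders, S_{R/S} = k_R/k_S = (A_R/A_S)·exp[(E_S−E_R)/(RT)].
(E_S−E_R)/(RT) = (188−135)×10³/(8.314×350) = 53000/2910 = 18.21.
k_R/k_S = (8.50×10^10/1.56×10^18)·exp(18.21) = 5.449×10^-8 × 8.130×10^7 = 4.43.
Since E_R < E_S, lowering the temperature improves selectivity toward R.

4.43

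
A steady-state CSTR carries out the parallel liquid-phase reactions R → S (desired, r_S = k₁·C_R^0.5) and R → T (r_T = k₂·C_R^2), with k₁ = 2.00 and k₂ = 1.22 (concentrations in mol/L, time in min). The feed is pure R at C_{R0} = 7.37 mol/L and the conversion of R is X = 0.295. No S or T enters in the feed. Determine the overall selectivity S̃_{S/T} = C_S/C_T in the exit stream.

Exit C_R = C_{R0}(1−X) = 7.37×0.705 = 5.196 mol/L.
Rates in a CSTR are evaluated at the outlet concentration: r_S = 2.00×5.196^0.5 = 4.559, r_T = 1.22×5.196^2 = 32.94.
Overall selectivity = C_S/C_T = r_Sτ/(r_Tτ) = r_S/r_T = 0.138.

0.138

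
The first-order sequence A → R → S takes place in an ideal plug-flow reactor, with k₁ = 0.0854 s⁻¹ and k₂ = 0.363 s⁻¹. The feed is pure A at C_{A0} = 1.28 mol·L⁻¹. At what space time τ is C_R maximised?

5.21 s

The intermediate peaks when r₁ = r₂, i.e. k₁e^(−k₁τ) = k₂e^(−k₂τ), giving τ_opt = ln(k₂/k₁)/(k₂−k₁).
= ln(0.363/0.0854)/(0.363−0.0854) = ln(4.251)/0.2776 = 1.447/0.2776 = 5.21 s.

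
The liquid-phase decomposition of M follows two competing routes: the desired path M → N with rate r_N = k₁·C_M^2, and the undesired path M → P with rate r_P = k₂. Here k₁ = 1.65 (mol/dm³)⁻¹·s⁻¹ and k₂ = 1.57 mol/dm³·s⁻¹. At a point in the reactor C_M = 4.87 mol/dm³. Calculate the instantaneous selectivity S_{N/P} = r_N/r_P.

24.9

S_{N/P} = r_N/r_P = (k₁·C_M^2)/(k₂) = (k₁/k₂)·C_M^2.
= (1.65×4.870^2) / (1.57) = 39.13/1.570 = 24.9.
Since the desired path is higher order in M, keeping C_M high (PFR or concentrated feed) favours N.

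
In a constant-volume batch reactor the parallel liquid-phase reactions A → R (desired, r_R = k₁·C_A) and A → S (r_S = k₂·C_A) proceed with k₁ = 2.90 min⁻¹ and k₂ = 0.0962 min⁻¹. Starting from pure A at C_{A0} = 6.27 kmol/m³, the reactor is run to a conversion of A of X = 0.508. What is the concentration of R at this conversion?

3.08 kmol/m³

C_A = C_{A0}(1−X) = 3.085 kmol/m³.
Both paths are first order in A, so the instantaneous fraction to R is constant: dC_R/d(−C_A) = k₁/(k₁+k₂) = 0.9679.
C_R = 0.9679·(C_{A0}−C_A) = 0.9679×3.185 = 3.08 kmol/m³.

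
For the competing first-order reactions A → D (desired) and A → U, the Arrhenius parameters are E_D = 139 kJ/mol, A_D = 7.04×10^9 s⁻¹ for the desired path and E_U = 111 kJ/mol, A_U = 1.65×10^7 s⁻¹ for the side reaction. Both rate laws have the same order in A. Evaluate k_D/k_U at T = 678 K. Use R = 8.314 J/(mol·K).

Since both paths have the same order in A, the concentration cancels and S_{D/U} = k_D/k_U = (A_D/A_U)·exp[(E_U−E_D)/(RT)].
(E_U−E_D)/(RT) = (111−139)×10³/(8.314×678) = -28000/5637 = -4.967.
k_D/k_U = (7.04×10^9/1.65×10^7)·exp(-4.967) = 426.7 × 0.006962 = 2.97.

2.97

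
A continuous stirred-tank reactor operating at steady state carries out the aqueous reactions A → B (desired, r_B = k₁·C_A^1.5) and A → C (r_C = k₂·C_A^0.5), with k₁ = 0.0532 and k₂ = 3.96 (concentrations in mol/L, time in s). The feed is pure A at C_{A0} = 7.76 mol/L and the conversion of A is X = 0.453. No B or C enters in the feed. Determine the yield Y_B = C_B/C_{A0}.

0.0244

Exit C_A = C_{A0}(1−X) = 7.76×0.547 = 4.245 mol/L.
Rates in a CSTR are evaluated at the outlet concentration: r_B = 0.0532×4.245^1.5 = 0.4652, r_C = 3.96×4.245^0.5 = 8.159.
Fraction of consumed A going to B: r_B/(r_B+r_C) = 0.05395.
C_B = 0.05395·C_{A0}·X = 0.05395×7.76×0.453 = 0.190 mol/L; Y_B = C_B/C_{A0} = 0.0244.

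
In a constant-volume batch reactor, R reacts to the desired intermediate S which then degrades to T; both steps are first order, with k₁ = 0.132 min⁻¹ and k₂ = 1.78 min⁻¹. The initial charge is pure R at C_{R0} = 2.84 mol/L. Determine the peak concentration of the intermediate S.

At the optimum, C_{S,max}/C_{R0} = (k₁/k₂)^[k₂/(k₂−k₁)].
= (0.132/1.78)^(1.78/(1.78−0.132)) = (0.07416)^(1.080) = 0.06021.
C_{S,max} = 0.06021×2.84 = 0.171 mol/L.

0.171 mol/L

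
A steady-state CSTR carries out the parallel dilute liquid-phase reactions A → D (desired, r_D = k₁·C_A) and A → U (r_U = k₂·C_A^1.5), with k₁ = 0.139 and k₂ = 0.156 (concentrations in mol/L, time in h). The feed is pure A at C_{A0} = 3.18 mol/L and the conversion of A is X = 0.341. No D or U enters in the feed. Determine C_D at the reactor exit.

Exit C_A = C_{A0}(1−X) = 3.18×0.659 = 2.096 mol/L.
In a CSTR the entire volume is at exit conditions, so r_D = 0.139×2.096 = 0.2913 and r_U = 0.156×2.096^1.5 = 0.4733.
Fraction of consumed A going to D: r_D/(r_D+r_U) = 0.3810.
C_D = 0.3810·C_{A0}·X = 0.3810×3.18×0.341 = 0.413 mol/L.

0.413 mol/L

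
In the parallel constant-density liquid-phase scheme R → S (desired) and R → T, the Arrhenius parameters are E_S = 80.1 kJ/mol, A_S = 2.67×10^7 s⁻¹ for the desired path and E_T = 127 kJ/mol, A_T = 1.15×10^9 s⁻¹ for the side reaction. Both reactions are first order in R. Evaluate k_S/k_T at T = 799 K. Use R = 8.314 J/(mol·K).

Since both paths have the same order in R, the concentration cancels and S_{S/T} = k_S/k_T = (A_S/A_T)·exp[(E_T−E_S)/(RT)].
(E_T−E_S)/(RT) = (127−80.1)×10³/(8.314×799) = 46900/6643 = 7.060.
k_S/k_T = (2.67×10^7/1.15×10^9)·exp(7.060) = 0.02322 × 1165 = 27.0.

27.0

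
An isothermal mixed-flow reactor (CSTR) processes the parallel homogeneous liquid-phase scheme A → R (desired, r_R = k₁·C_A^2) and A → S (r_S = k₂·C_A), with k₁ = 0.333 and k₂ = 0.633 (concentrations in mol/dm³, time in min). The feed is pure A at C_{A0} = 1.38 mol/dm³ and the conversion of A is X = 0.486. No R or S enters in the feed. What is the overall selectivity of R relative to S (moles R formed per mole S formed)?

0.373

Exit C_A = C_{A0}(1−X) = 1.38×0.514 = 0.7093 mol/dm³.
Rates in a CSTR are evaluated at the outlet concentration: r_R = 0.333×0.7093^2 = 0.1675, r_S = 0.633×0.7093 = 0.4490.
Overall selectivity = C_R/C_S = r_Rτ/(r_Sτ) = r_R/r_S = 0.373.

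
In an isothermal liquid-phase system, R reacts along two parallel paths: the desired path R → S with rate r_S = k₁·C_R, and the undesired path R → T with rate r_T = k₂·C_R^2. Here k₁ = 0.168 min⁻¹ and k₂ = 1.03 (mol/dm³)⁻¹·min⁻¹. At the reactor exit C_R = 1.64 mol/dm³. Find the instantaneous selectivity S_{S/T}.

S_{S/T} = r_S/r_T = (k₁·C_R)/(k₂·C_R^2) = (k₁/k₂)·C_R⁻¹.
= (0.168×1.640) / (1.03×1.640^2) = 0.2755/2.770 = 0.0995.

0.0995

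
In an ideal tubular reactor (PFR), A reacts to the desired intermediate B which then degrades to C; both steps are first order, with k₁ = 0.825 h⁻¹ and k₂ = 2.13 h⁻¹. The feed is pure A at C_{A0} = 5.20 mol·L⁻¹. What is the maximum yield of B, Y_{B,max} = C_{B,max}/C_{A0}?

0.213

Evaluating C_B at τ_opt = ln(k₂/k₁)/(k₂−k₁) gives C_{B,max}/C_{A0} = (k₁/k₂)^[k₂/(k₂−k₁)].
= (0.825/2.13)^(2.13/(2.13−0.825)) = (0.3873)^(1.632) = 0.2126.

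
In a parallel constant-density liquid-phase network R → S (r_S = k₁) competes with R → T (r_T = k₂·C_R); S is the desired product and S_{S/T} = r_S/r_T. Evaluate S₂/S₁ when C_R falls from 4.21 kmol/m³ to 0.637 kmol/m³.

S_{S/T} = (k₁/k₂)·C_R⁻¹, so S₂/S₁ = (C_{R,2}/C_{R,1})⁻¹.
= 4.21/0.637 = 6.61.

6.61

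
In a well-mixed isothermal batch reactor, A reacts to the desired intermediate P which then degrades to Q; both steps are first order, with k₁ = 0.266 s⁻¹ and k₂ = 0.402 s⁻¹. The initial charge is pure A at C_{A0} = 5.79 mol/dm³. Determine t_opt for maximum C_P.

Setting dC_P/dt = 0 gives t_opt = ln(k₂/k₁)/(k₂−k₁).
= ln(0.402/0.266)/(0.402−0.266) = ln(1.511)/0.1360 = 0.4130/0.1360 = 3.04 s.

3.04 s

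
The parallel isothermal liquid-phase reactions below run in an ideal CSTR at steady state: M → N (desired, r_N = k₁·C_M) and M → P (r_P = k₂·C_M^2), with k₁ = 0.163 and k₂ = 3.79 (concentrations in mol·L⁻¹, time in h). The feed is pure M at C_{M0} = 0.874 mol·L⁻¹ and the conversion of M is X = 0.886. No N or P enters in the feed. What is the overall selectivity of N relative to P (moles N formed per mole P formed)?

Exit C_M = C_{M0}(1−X) = 0.874×0.114 = 0.09964 mol·L⁻¹.
In a CSTR the entire volume is at exit conditions, so r_N = 0.163×0.09964 = 0.01624 and r_P = 3.79×0.09964^2 = 0.03762.
Overall selectivity = C_N/C_P = r_Nτ/(r_Pτ) = r_N/r_P = 0.432.

0.432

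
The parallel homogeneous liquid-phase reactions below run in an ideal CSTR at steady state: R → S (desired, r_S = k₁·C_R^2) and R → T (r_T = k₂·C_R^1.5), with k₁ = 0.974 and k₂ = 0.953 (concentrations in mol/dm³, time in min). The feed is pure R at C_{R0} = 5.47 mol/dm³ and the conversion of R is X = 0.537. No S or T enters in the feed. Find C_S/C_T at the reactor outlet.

Exit C_R = C_{R0}(1−X) = 5.47×0.463 = 2.533 mol/dm³.
Rates in a CSTR are evaluated at the outlet concentration: r_S = 0.974×2.533^2 = 6.247, r_T = 0.953×2.533^1.5 = 3.841.
Overall selectivity = C_S/C_T = r_Sτ/(r_Tτ) = r_S/r_T = 1.63.

1.63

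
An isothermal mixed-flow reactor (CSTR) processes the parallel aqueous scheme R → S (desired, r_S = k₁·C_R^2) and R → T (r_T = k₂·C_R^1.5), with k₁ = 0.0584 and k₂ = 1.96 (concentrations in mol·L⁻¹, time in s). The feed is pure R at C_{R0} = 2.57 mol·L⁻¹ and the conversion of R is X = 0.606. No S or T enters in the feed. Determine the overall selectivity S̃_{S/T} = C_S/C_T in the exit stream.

Exit C_R = C_{R0}(1−X) = 2.57×0.394 = 1.013 mol·L⁻¹.
Rates in a CSTR are evaluated at the outlet concentration: r_S = 0.0584×1.013^2 = 0.05988, r_T = 1.96×1.013^1.5 = 1.997.
Overall selectivity = C_S/C_T = r_Sτ/(r_Tτ) = r_S/r_T = 0.0300.

0.0300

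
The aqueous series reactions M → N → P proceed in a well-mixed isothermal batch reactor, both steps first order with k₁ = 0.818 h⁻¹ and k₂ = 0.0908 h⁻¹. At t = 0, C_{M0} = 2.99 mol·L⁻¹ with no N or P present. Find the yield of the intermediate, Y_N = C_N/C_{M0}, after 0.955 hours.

The intermediate concentration in a first-order A→B→C sequence is C_N = k₁C_{M0}(e^(−k₁t) − e^(−k₂t))/(k₂−k₁).
e^(−k₁t) = e^(−0.818×0.955) = e^(−0.7812) = 0.4579; e^(−k₂t) = e^(−0.08671) = 0.9169.
C_N = 0.818×2.99/(0.0908−0.818) × (0.4579−0.9169) = (-3.363)×(-0.4591) = 1.544 mol·L⁻¹.
Y_N = C_N/C_{M0} = 1.544/2.99 = 0.516.

0.516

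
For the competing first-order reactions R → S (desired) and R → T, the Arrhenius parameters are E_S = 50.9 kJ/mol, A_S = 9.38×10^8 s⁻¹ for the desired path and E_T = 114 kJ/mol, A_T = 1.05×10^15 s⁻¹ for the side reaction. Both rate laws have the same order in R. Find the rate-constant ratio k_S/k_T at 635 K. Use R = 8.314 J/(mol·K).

0.139

k_S/k_T = (A_S/A_T)·exp[−(E_S−E_T)/(RT)] = (A_S/A_T)·exp[(E_T−E_S)/(RT)].
(E_T−E_S)/(RT) = (114−50.9)×10³/(8.314×635) = 63100/5279 = 11.95.
k_S/k_T = (9.38×10^8/1.05×10^15)·exp(11.95) = 8.933×10^-7 × 1.551×10^5 = 0.139.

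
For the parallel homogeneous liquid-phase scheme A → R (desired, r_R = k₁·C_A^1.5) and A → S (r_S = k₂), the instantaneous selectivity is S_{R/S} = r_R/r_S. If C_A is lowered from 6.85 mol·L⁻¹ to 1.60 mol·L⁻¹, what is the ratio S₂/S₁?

S_{R/S} = (k₁/k₂)·C_A^1.5, so S₂/S₁ = (C_{A,2}/C_{A,1})^1.5.
= (1.60/6.85)^1.5 = (0.2336)^1.5 = 0.113.
Selectivity toward R falls as C_A falls — high-concentration operation is favoured.

0.113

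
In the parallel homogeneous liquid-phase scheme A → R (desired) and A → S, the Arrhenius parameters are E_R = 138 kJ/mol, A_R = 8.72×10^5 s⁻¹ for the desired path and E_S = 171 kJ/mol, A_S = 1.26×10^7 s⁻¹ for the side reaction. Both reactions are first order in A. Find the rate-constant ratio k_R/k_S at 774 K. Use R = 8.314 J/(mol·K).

11.7

k_R/k_S = (A_R/A_S)·exp[−(E_R−E_S)/(RT)] = (A_R/A_S)·exp[(E_S−E_R)/(RT)].
(E_S−E_R)/(RT) = (171−138)×10³/(8.314×774) = 33000/6435 = 5.128.
k_R/k_S = (8.72×10^5/1.26×10^7)·exp(5.128) = 0.06921 × 168.7 = 11.7.
Since E_R < E_S, lowering the temperature improves selectivity toward R.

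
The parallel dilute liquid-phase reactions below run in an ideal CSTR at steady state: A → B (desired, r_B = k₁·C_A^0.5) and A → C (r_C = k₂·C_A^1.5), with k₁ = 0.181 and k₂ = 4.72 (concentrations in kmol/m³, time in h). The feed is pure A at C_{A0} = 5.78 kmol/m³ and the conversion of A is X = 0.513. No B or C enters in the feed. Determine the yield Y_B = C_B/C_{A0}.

0.00689

Exit C_A = C_{A0}(1−X) = 5.78×0.487 = 2.815 kmol/m³.
A CSTR operates uniformly at the exit composition, giving r_B = 0.3037 and r_C = 22.29 (each k·C_A^n at C_A = 2.815).
Fraction of consumed A going to B: r_B/(r_B+r_C) = 0.01344.
C_B = 0.01344·C_{A0}·X = 0.01344×5.78×0.513 = 0.0399 kmol/m³; Y_B = C_B/C_{A0} = 0.00689.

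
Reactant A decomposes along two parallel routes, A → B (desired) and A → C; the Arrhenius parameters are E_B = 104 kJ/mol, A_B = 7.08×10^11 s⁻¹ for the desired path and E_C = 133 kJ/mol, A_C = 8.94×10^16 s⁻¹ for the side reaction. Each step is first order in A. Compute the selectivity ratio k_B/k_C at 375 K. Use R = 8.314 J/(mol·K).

k_B/k_C = (A_B/A_C)·exp[−(E_B−E_C)/(RT)] = (A_B/A_C)·exp[(E_C−E_B)/(RT)].
(E_C−E_B)/(RT) = (133−104)×10³/(8.314×375) = 29000/3118 = 9.302.
k_B/k_C = (7.08×10^11/8.94×10^16)·exp(9.302) = 7.919×10^-6 × 10955 = 0.0868.
Since E_B < E_C, lowering the temperature improves selectivity toward B.

0.0868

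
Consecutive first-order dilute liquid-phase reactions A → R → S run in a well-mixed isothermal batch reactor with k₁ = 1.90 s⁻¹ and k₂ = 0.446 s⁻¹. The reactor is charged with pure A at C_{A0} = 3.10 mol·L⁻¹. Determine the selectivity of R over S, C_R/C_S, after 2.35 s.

For first-order series with pure A initially, C_R(t) = k₁C_{A0}/(k₂−k₁)·(e^(−k₁t) − e^(−k₂t)).
e^(−k₁t) = e^(−1.90×2.35) = e^(−4.465) = 0.01150; e^(−k₂t) = e^(−1.048) = 0.3506.
C_R = 1.90×3.10/(0.446−1.90) × (0.01150−0.3506) = (-4.051)×(-0.3391) = 1.374 mol·L⁻¹.
C_A = C_{A0}e^(−k₁t) = 0.03566 mol·L⁻¹, so C_S = C_{A0}−C_A−C_R = 1.691 mol·L⁻¹; C_R/C_S = 0.812.

0.812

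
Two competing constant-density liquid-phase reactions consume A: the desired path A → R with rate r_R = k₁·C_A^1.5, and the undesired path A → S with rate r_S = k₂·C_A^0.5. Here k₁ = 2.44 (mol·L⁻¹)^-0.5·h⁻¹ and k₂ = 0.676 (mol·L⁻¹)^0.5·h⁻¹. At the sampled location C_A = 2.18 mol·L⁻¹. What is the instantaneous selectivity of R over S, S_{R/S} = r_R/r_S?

S_{R/S} = r_R/r_S = (k₁·C_A^1.5)/(k₂·C_A^0.5) = (k₁/k₂)·C_A.
= (2.44×2.180^1.5) / (0.676×2.180^0.5) = 7.854/0.9981 = 7.87.

7.87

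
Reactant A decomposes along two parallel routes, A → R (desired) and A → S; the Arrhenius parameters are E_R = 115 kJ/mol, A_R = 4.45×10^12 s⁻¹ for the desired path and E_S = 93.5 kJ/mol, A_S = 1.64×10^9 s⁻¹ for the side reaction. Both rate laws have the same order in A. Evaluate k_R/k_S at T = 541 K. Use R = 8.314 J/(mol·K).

With equal orders, S_{R/S} = k_R/k_S = (A_R/A_S)·exp[(E_S−E_R)/(RT)].
(E_S−E_R)/(RT) = (93.5−115)×10³/(8.314×541) = -21500/4498 = -4.780.
k_R/k_S = (4.45×10^12/1.64×10^9)·exp(-4.780) = 2713 × 0.008396 = 22.8.

22.8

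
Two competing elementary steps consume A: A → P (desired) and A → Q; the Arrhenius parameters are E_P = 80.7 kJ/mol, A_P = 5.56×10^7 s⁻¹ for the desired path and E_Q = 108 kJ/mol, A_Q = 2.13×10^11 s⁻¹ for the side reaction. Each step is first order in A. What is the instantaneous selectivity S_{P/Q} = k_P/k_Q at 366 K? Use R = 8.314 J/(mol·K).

2.06

Since both paths have the same order in A, the concentration cancels and S_{P/Q} = k_P/k_Q = (A_P/A_Q)·exp[(E_Q−E_P)/(RT)].
(E_Q−E_P)/(RT) = (108−80.7)×10³/(8.314×366) = 27300/3043 = 8.972.
k_P/k_Q = (5.56×10^7/2.13×10^11)·exp(8.972) = 2.610×10^-4 × 7876 = 2.06.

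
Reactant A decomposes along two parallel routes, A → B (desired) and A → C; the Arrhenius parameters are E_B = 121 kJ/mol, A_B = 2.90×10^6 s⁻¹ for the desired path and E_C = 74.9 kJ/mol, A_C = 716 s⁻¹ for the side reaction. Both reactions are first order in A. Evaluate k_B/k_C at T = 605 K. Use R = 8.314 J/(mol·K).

0.424

With equal orders, S_{B/C} = k_B/k_C = (A_B/A_C)·exp[(E_C−E_B)/(RT)].
(E_C−E_B)/(RT) = (74.9−121)×10³/(8.314×605) = -46100/5030 = -9.165.
k_B/k_C = (2.90×10^6/716)·exp(-9.165) = 4050 × 1.046×10^-4 = 0.424.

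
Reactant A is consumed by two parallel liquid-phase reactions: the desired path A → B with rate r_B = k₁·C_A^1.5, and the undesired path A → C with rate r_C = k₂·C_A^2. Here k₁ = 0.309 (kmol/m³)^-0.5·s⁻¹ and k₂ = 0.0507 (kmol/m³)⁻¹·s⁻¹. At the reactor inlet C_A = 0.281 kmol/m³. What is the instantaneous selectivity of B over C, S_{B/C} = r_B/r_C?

S_{B/C} = r_B/r_C = (k₁·C_A^1.5)/(k₂·C_A^2) = (k₁/k₂)·C_A^-0.5.
= (0.309×0.2810^1.5) / (0.0507×0.2810^2) = 0.04603/0.004003 = 11.5.
The undesired path is higher order in A, so low C_A (CSTR or dilute feed) favours B.

11.5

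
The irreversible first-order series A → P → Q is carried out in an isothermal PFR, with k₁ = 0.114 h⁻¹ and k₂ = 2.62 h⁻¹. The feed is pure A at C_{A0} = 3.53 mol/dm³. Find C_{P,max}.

For a first-order series the maximum intermediate yield is C_{P,max}/C_{A0} = (k₁/k₂)^[k₂/(k₂−k₁)].
= (0.114/2.62)^(2.62/(2.62−0.114)) = (0.04351)^(1.045) = 0.03773.
C_{P,max} = 0.03773×3.53 = 0.133 mol/dm³.

0.133 mol/dm³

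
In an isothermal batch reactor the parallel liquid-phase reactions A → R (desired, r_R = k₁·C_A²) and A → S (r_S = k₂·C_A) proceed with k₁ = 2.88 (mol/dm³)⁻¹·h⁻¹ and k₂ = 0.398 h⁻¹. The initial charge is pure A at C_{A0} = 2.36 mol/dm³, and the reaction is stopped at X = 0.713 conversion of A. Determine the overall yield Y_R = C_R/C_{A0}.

0.647

C_A = C_{A0}(1−X) = 0.6773 mol/dm³.
Along a PFR/batch, dC_S/dC_A = −r_S/(r_R+r_S) = −k₂/(k₂+k₁·C_A).
Integrating from C_{A0} to C_A: C_S = (0.398/2.88)·ln[(0.398+2.88·2.36)/(0.398+2.88·0.677)] = 0.1382·ln(7.195/2.349) = 0.1547 mol/dm³.
Then C_R = (C_{A0}−C_A) − C_S = 1.683 − 0.1547 = 1.528 mol/dm³.
Y_R = C_R/C_{A0} = 1.528/2.36 = 0.647.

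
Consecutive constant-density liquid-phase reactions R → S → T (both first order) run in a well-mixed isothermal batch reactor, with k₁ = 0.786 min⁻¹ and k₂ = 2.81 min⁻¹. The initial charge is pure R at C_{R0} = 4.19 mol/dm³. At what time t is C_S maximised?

0.629 min

Setting dC_S/dt = 0 gives t_opt = ln(k₂/k₁)/(k₂−k₁).
= ln(2.81/0.786)/(2.81−0.786) = ln(3.575)/2.024 = 1.274/2.024 = 0.629 min.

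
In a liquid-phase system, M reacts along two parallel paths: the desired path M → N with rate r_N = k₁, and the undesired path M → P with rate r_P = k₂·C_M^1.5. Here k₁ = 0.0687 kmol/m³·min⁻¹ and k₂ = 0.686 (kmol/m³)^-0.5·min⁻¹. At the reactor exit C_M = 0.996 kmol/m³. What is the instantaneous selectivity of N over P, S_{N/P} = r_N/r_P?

0.101

S_{N/P} = r_N/r_P = (k₁)/(k₂·C_M^1.5) = (k₁/k₂)·C_M^-1.5.
= (0.0687) / (0.686×0.9960^1.5) = 0.06870/0.6819 = 0.101.
The undesired path is higher order in M, so low C_M (CSTR or dilute feed) favours N.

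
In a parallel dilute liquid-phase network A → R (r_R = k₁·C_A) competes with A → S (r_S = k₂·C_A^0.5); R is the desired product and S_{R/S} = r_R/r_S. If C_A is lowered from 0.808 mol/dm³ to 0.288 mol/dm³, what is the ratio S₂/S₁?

0.597

S_{R/S} = (k₁/k₂)·C_A^0.5, so S₂/S₁ = (C_{A,2}/C_{A,1})^0.5.
= (0.288/0.808)^0.5 = (0.3564)^0.5 = 0.597.
Selectivity toward R falls as C_A falls — high-concentration operation is favoured.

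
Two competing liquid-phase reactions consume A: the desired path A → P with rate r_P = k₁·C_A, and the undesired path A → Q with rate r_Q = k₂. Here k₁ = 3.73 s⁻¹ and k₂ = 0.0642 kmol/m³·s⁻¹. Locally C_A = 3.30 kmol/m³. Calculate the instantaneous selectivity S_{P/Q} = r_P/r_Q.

192

S_{P/Q} = r_P/r_Q = (k₁·C_A)/(k₂) = (k₁/k₂)·C_A.
= (3.73×3.300) / (0.0642) = 12.31/0.06420 = 192.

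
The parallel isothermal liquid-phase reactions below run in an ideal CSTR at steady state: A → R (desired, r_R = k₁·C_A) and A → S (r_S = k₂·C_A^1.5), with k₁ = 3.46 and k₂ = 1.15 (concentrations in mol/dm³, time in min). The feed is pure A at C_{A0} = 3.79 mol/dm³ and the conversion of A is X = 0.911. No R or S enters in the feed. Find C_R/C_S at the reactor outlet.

Exit C_A = C_{A0}(1−X) = 3.79×0.0890 = 0.3373 mol/dm³.
In a CSTR the entire volume is at exit conditions, so r_R = 3.46×0.3373 = 1.167 and r_S = 1.15×0.3373^1.5 = 0.2253.
Overall selectivity = C_R/C_S = r_Rτ/(r_Sτ) = r_R/r_S = 5.18.

5.18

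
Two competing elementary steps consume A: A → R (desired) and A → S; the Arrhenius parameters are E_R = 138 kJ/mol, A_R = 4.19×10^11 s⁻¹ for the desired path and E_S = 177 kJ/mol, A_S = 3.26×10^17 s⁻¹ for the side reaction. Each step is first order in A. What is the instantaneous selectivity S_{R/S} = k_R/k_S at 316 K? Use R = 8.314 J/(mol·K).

With equal orders, S_{R/S} = k_R/k_S = (A_R/A_S)·exp[(E_S−E_R)/(RT)].
(E_S−E_R)/(RT) = (177−138)×10³/(8.314×316) = 39000/2627 = 14.84.
k_R/k_S = (4.19×10^11/3.26×10^17)·exp(14.84) = 1.285×10^-6 × 2.798×10^6 = 3.60.

3.60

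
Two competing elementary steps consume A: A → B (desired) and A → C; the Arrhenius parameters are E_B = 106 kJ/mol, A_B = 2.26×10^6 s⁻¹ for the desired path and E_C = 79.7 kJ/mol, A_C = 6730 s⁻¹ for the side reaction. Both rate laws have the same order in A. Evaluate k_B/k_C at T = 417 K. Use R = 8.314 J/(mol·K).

With equal orders, S_{B/C} = k_B/k_C = (A_B/A_C)·exp[(E_C−E_B)/(RT)].
(E_C−E_B)/(RT) = (79.7−106)×10³/(8.314×417) = -26300/3467 = -7.586.
k_B/k_C = (2.26×10^6/6730)·exp(-7.586) = 335.8 × 5.075×10^-4 = 0.170.
Since E_B > E_C, raising the temperature improves selectivity toward B.

0.170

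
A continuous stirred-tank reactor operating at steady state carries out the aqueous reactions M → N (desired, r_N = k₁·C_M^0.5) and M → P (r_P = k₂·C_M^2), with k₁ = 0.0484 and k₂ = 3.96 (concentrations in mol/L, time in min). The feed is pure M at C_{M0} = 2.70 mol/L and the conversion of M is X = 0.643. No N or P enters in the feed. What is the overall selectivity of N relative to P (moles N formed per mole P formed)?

Exit C_M = C_{M0}(1−X) = 2.70×0.357 = 0.9639 mol/L.
In a CSTR the entire volume is at exit conditions, so r_N = 0.0484×0.9639^0.5 = 0.04752 and r_P = 3.96×0.9639^2 = 3.679.
Overall selectivity = C_N/C_P = r_Nτ/(r_Pτ) = r_N/r_P = 0.0129.

0.0129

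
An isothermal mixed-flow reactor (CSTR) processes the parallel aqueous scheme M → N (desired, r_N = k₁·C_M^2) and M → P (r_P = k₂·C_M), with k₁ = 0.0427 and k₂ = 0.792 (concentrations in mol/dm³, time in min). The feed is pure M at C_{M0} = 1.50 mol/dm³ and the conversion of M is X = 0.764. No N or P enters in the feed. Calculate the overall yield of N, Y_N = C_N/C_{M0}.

Exit C_M = C_{M0}(1−X) = 1.50×0.236 = 0.3540 mol/dm³.
Rates in a CSTR are evaluated at the outlet concentration: r_N = 0.0427×0.3540^2 = 0.005351, r_P = 0.792×0.3540 = 0.2804.
Fraction of consumed M going to N: r_N/(r_N+r_P) = 0.01873.
C_N = 0.01873·C_{M0}·X = 0.01873×1.50×0.764 = 0.0215 mol/dm³; Y_N = C_N/C_{M0} = 0.0143.

0.0143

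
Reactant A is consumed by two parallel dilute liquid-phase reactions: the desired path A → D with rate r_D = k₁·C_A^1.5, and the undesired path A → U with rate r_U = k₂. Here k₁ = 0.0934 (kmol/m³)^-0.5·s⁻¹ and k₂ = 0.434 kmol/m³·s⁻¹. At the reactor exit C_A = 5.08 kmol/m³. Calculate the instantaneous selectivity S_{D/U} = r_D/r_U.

S_{D/U} = r_D/r_U = (k₁·C_A^1.5)/(k₂) = (k₁/k₂)·C_A^1.5.
= (0.0934×5.080^1.5) / (0.434) = 1.069/0.4340 = 2.46.
Since the desired path is higher order in A, keeping C_A high (PFR or concentrated feed) favours D.

2.46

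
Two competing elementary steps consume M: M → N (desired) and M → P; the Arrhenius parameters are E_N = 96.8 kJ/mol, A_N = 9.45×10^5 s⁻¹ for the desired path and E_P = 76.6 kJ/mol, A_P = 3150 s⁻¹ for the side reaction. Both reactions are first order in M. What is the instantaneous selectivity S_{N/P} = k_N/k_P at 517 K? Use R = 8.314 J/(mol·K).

Since both paths have the same order in M, the concentration cancels and S_{N/P} = k_N/k_P = (A_N/A_P)·exp[(E_P−E_N)/(RT)].
(E_P−E_N)/(RT) = (76.6−96.8)×10³/(8.314×517) = -20200/4298 = -4.699.
k_N/k_P = (9.45×10^5/3150)·exp(-4.699) = 300.0 × 0.009100 = 2.73.
Since E_N > E_P, raising the temperature improves selectivity toward N.

2.73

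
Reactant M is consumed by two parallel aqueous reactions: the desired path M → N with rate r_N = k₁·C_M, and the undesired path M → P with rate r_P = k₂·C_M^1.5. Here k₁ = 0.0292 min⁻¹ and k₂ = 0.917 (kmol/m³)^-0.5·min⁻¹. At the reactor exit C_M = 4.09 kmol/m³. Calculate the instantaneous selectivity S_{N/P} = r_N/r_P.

0.0157

S_{N/P} = r_N/r_P = (k₁·C_M)/(k₂·C_M^1.5) = (k₁/k₂)·C_M^-0.5.
= (0.0292×4.090) / (0.917×4.090^1.5) = 0.1194/7.585 = 0.0157.
The undesired path is higher order in M, so low C_M (CSTR or dilute feed) favours N.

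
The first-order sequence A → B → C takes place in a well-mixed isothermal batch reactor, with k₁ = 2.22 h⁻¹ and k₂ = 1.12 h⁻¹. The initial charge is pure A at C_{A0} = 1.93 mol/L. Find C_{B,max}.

For a first-order series the maximum intermediate yield is C_{B,max}/C_{A0} = (k₁/k₂)^[k₂/(k₂−k₁)].
= (2.22/1.12)^(1.12/(1.12−2.22)) = (1.982)^(-1.018) = 0.4983.
C_{B,max} = 0.4983×1.93 = 0.962 mol/L.

0.962 mol/L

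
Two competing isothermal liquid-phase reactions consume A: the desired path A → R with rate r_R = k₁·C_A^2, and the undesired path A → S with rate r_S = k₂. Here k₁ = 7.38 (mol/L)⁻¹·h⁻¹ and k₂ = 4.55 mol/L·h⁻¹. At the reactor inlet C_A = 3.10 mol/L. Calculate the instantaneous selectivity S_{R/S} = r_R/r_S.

15.6

S_{R/S} = r_R/r_S = (k₁·C_A^2)/(k₂) = (k₁/k₂)·C_A^2.
= (7.38×3.100^2) / (4.55) = 70.92/4.550 = 15.6.
Since the desired path is higher order in A, keeping C_A high (PFR or concentrated feed) favours R.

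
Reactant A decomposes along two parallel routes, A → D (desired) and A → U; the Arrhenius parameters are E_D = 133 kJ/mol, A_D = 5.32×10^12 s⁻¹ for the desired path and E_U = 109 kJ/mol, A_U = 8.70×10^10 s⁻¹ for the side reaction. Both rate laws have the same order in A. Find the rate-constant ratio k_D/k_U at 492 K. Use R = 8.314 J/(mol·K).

0.173

Since both paths have the same order in A, the concentration cancels and S_{D/U} = k_D/k_U = (A_D/A_U)·exp[(E_U−E_D)/(RT)].
(E_U−E_D)/(RT) = (109−133)×10³/(8.314×492) = -24000/4090 = -5.867.
k_D/k_U = (5.32×10^12/8.70×10^10)·exp(-5.867) = 61.15 × 0.002831 = 0.173.
Since E_D > E_U, raising the temperature improves selectivity toward D.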